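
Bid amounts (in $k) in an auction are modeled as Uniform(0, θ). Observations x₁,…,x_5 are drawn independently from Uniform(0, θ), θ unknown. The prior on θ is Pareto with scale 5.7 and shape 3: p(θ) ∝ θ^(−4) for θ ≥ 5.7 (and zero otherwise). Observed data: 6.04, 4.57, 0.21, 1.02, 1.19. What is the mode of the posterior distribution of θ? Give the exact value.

The Uniform(0, θ) likelihood is θ^(−n) for θ ≥ max(xᵢ), zero otherwise. Here max(xᵢ) = 6.04.
Posterior ∝ θ^(−4) · θ^(−5) = θ^(−9) on θ ≥ max(5.7, 6.04) = 6.04.
This density is strictly decreasing in θ, so the posterior mode lies at the lower boundary of the support.

θ̂_MAP = 6.04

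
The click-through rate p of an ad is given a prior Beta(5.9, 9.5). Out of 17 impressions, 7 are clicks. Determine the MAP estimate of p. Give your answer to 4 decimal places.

Prior: Beta(5.9, 9.5).
Data: 7 successes in 17 trials. The binomial likelihood contributes p^7(1−p)^10, so the posterior is Beta(5.9+7, 9.5+10) = Beta(12.9, 19.5).
For Beta(a, b) with a, b > 1 the mode is (a−1)/(a+b−2) = 11.9/30.4 ≈ 0.3914.

p̂_MAP = 0.3914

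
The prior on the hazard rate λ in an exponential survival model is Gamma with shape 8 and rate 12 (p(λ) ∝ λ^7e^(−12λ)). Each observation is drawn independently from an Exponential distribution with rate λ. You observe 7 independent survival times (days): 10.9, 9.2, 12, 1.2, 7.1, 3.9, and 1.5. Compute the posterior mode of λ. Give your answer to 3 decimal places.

The Exponential(rate=λ) likelihood is ∝ λ^n e^(−λΣtᵢ). Here n = 7 and Σtᵢ = 10.9 + 9.2 + 12 + 1.2 + 7.1 + 3.9 + 1.5 = 45.8.
Posterior ∝ λ^7e^(−12λ) · λ^7e^(−45.8λ) = λ^14e^(−57.8λ), i.e. Gamma(15, 57.8).
Mode = (a−1)/b = 14/57.8 ≈ 0.242.

λ̂_MAP = 0.242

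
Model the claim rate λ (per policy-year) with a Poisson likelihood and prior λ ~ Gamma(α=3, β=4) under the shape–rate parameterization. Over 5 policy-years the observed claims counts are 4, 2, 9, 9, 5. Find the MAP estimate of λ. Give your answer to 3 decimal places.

λ̂_MAP = 3.444

Σxᵢ = 4+2+9+9+5 = 29, with n = 5.
Posterior ∝ λ^2e^(−4λ) · λ^29e^(−5λ) = λ^31e^(−9λ), i.e. Gamma(shape=32, rate=9).
The mode of a Gamma(a, b) with a ≥ 1 (shape–rate) is (a−1)/b = 31/9 ≈ 3.444.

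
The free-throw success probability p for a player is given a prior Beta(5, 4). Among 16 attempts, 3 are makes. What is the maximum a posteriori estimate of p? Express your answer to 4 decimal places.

p̂_MAP = 0.3043

Prior: Beta(5, 4).
Data: 3 successes in 16 trials. The binomial likelihood contributes p^3(1−p)^13, so the posterior is Beta(5+3, 4+13) = Beta(8, 17).
For Beta(a, b) with a, b > 1 the mode is (a−1)/(a+b−2) = 7/23 ≈ 0.3043.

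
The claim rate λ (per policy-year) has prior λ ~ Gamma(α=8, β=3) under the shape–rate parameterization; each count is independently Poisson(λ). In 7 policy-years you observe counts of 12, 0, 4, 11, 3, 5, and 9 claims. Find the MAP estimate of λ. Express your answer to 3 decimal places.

Σxᵢ = 12+0+4+11+3+5+9 = 44, with n = 7.
Posterior ∝ λ^7e^(−3λ) · λ^44e^(−7λ) = λ^51e^(−10λ), i.e. Gamma(shape=52, rate=10).
The mode of a Gamma(a, b) with a ≥ 1 (shape–rate) is (a−1)/b = 51/10 ≈ 5.100.

λ̂_MAP = 5.100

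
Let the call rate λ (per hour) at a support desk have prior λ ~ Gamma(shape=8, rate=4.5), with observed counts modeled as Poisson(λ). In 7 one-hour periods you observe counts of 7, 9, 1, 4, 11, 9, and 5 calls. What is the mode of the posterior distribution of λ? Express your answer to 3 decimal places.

λ̂_MAP = 4.609

Σxᵢ = 7+9+1+4+11+9+5 = 46, with n = 7.
Posterior ∝ λ^7e^(−4.5λ) · λ^46e^(−7λ) = λ^53e^(−11.5λ), i.e. Gamma(shape=54, rate=11.5).
The mode of a Gamma(a, b) with a ≥ 1 (shape–rate) is (a−1)/b = 53/11.5 ≈ 4.609.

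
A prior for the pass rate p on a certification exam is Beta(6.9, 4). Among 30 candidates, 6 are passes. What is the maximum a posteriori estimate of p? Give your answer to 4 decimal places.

p̂_MAP = 0.3059

Prior: Beta(6.9, 4).
Data: 6 successes in 30 trials. The binomial likelihood contributes p^6(1−p)^24, so the posterior is Beta(6.9+6, 4+24) = Beta(12.9, 28).
For Beta(a, b) with a, b > 1 the mode is (a−1)/(a+b−2) = 11.9/38.9 ≈ 0.3059.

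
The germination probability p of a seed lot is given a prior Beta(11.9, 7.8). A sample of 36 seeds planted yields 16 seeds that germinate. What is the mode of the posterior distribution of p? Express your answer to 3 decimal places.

p̂_MAP = 0.501

Prior: Beta(11.9, 7.8).
Data: 16 successes in 36 trials. The binomial likelihood contributes p^16(1−p)^20, so the posterior is Beta(11.9+16, 7.8+20) = Beta(27.9, 27.8).
For Beta(a, b) with a, b > 1 the mode is (a−1)/(a+b−2) = 26.9/53.7 ≈ 0.501.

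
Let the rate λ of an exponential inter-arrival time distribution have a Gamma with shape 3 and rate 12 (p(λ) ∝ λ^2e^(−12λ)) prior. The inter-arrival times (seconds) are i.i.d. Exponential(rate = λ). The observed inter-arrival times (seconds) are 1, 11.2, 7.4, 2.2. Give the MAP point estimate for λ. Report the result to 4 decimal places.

The Exponential(rate=λ) likelihood is ∝ λ^n e^(−λΣtᵢ). Here n = 4 and Σtᵢ = 1 + 11.2 + 7.4 + 2.2 = 21.8.
Posterior ∝ λ^2e^(−12λ) · λ^4e^(−21.8λ) = λ^6e^(−33.8λ), i.e. Gamma(7, 33.8).
Mode = (a−1)/b = 6/33.8 ≈ 0.1775.

λ̂_MAP = 0.1775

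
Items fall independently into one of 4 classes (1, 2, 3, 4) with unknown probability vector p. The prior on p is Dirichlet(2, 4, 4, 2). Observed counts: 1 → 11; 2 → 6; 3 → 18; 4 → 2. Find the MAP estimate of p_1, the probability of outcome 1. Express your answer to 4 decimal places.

MAP estimate: 0.2667

The posterior is Dirichlet(αᵢ + nᵢ) = Dirichlet(13, 10, 22, 4).
For a Dirichlet(a₁,…,a_K) with all aᵢ > 1, the mode has j-th component (aⱼ − 1)/(Σaᵢ − K).
Here Σaᵢ = 49 and K = 4, so p_1 = (13 − 1)/(49 − 4) = 12/45 ≈ 0.2667.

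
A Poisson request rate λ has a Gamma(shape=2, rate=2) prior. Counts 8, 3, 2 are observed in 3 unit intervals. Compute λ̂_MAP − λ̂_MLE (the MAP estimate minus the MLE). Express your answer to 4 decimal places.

MAP − MLE = -1.5333

Σxᵢ = 13. Posterior is Gamma(15, 5); MAP = (15−1)/5 = 14/5 ≈ 2.80000.
MLE = x̄ = 13/3 ≈ 4.33333.
Difference = 14/5 − 13/3 = -23/15 ≈ -1.5333.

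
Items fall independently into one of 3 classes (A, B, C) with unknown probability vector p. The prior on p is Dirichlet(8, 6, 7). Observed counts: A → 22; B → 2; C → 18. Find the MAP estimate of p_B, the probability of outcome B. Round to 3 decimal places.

The posterior is Dirichlet(αᵢ + nᵢ) = Dirichlet(30, 8, 25).
For a Dirichlet(a₁,…,a_K) with all aᵢ > 1, the mode has j-th component (aⱼ − 1)/(Σaᵢ − K).
Here Σaᵢ = 63 and K = 3, so p_B = (8 − 1)/(63 − 3) = 7/60 ≈ 0.117.

MAP estimate of p_B = 0.117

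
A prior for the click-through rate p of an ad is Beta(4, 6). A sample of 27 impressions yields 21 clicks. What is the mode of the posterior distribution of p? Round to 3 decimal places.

Prior: Beta(4, 6).
Data: 21 successes in 27 trials. The binomial likelihood contributes p^21(1−p)^6, so the posterior is Beta(4+21, 6+6) = Beta(25, 12).
For Beta(a, b) with a, b > 1 the mode is (a−1)/(a+b−2) = 24/35 ≈ 0.686.

p̂_MAP = 0.686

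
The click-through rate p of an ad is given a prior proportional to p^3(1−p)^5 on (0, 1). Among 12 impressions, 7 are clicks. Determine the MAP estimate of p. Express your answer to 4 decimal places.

The prior density ∝ p^3(1−p)^5 is the kernel of Beta(4, 6).
Data: 7 successes in 12 trials. The binomial likelihood contributes p^7(1−p)^5, so the posterior is Beta(4+7, 6+5) = Beta(11, 11).
For Beta(a, b) with a, b > 1 the mode is (a−1)/(a+b−2) = 10/20 ≈ 0.5000.

p̂_MAP = 0.5000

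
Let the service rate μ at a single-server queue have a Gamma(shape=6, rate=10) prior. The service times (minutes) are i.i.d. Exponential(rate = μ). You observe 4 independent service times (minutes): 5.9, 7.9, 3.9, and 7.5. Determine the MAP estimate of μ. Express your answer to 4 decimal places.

μ̂_MAP = 0.2557

The Exponential(rate=μ) likelihood is ∝ μ^n e^(−μΣtᵢ). Here n = 4 and Σtᵢ = 5.9 + 7.9 + 3.9 + 7.5 = 25.2.
Posterior ∝ μ^5e^(−10μ) · μ^4e^(−25.2μ) = μ^9e^(−35.2μ), i.e. Gamma(10, 35.2).
Mode = (a−1)/b = 9/35.2 ≈ 0.2557.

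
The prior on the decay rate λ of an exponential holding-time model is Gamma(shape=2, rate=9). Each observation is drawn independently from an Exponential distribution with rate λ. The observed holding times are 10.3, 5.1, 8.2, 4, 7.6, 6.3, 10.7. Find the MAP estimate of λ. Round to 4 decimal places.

The Exponential(rate=λ) likelihood is ∝ λ^n e^(−λΣtᵢ). Here n = 7 and Σtᵢ = 10.3 + 5.1 + 8.2 + 4 + 7.6 + 6.3 + 10.7 = 52.2.
Posterior ∝ λe^(−9λ) · λ^7e^(−52.2λ) = λ^8e^(−61.2λ), i.e. Gamma(9, 61.2).
Mode = (a−1)/b = 8/61.2 ≈ 0.1307.

λ̂_MAP = 0.1307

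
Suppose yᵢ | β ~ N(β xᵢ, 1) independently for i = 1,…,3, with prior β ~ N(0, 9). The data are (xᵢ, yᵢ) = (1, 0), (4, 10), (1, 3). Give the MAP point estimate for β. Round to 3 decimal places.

β̂_MAP = 2.374

log p(β | y) = −Σ(yᵢ − βxᵢ)²/(2·1) − β²/(2·9) + const.
Setting the derivative to zero: Σxᵢ(yᵢ − βxᵢ)/1 − β/9 = 0, so β = Σxᵢyᵢ / (Σxᵢ² + σ²/τ²).
Σxᵢyᵢ = 1·0 + 4·10 + 1·3 = 43; Σxᵢ² = 18; σ²/τ² = 1/9.
β̂_MAP = 43 / (18 + 1/9) = 43/(163/9) = 387/163 ≈ 2.374.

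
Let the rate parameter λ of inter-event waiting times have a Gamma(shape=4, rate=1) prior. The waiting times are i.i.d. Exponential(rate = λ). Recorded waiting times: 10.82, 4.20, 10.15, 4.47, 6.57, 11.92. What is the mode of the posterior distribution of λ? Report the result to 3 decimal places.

The Exponential(rate=λ) likelihood is ∝ λ^n e^(−λΣtᵢ). Here n = 6 and Σtᵢ = 10.82 + 4.20 + 10.15 + 4.47 + 6.57 + 11.92 = 48.13.
Posterior ∝ λ^3e^(−1λ) · λ^6e^(−48.13λ) = λ^9e^(−49.13λ), i.e. Gamma(10, 49.13).
Mode = (a−1)/b = 9/49.13 ≈ 0.183.

λ̂_MAP = 0.183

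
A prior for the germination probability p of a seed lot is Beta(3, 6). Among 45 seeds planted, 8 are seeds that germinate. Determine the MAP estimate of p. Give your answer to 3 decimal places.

p̂_MAP = 0.192

Prior: Beta(3, 6).
Data: 8 successes in 45 trials. The binomial likelihood contributes p^8(1−p)^37, so the posterior is Beta(3+8, 6+37) = Beta(11, 43).
For Beta(a, b) with a, b > 1 the mode is (a−1)/(a+b−2) = 10/52 ≈ 0.192.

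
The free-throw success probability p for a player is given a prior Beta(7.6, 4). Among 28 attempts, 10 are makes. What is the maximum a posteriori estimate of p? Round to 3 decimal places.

p̂_MAP = 0.441

Prior: Beta(7.6, 4).
Data: 10 successes in 28 trials. The binomial likelihood contributes p^10(1−p)^18, so the posterior is Beta(7.6+10, 4+18) = Beta(17.6, 22).
For Beta(a, b) with a, b > 1 the mode is (a−1)/(a+b−2) = 16.6/37.6 ≈ 0.441.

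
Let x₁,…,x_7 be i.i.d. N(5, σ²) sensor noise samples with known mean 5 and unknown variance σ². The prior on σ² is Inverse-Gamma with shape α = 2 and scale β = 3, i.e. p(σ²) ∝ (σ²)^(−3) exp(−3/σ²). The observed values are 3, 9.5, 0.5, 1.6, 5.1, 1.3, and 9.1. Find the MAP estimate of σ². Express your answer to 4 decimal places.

Sum of squared deviations about the known mean: SS = (3−5)² + (9.5−5)² + (0.5−5)² + (1.6−5)² + (5.1−5)² + (1.3−5)² + (9.1−5)² = 86.57.
The Normal likelihood contributes (σ²)^(−n/2) exp(−SS/(2σ²)), so the posterior is Inverse-Gamma(α + n/2, β + SS/2) = Inverse-Gamma(5.5, 46.285).
The mode of Inverse-Gamma(a, b) is b/(a+1) = 46.285/6.5 ≈ 7.1208.

σ̂²_MAP = 7.1208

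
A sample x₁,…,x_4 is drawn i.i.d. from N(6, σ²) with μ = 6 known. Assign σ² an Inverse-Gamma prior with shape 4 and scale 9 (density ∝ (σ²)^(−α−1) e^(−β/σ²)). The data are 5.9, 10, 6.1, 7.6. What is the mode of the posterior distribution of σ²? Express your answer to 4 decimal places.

σ̂²_MAP = 2.6129

Sum of squared deviations about the known mean: SS = (5.9−6)² + (10−6)² + (6.1−6)² + (7.6−6)² = 18.58.
The Normal likelihood contributes (σ²)^(−n/2) exp(−SS/(2σ²)), so the posterior is Inverse-Gamma(α + n/2, β + SS/2) = Inverse-Gamma(6, 18.29).
The mode of Inverse-Gamma(a, b) is b/(a+1) = 18.29/7 ≈ 2.6129.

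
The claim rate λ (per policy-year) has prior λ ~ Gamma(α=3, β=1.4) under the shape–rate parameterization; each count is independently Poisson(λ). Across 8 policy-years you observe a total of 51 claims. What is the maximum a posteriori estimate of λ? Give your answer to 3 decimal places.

λ̂_MAP = 5.638

Σxᵢ = 51, n = 8.
Posterior ∝ λ^2e^(−1.4λ) · λ^51e^(−8λ) = λ^53e^(−9.4λ), i.e. Gamma(shape=54, rate=9.4).
The mode of a Gamma(a, b) with a ≥ 1 (shape–rate) is (a−1)/b = 53/9.4 ≈ 5.638.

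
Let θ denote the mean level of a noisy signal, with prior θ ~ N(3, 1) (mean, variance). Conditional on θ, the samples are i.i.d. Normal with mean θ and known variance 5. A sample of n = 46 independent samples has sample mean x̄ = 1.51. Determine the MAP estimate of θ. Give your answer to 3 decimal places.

n = 46, x̄ = 1.51.
For a Normal prior and Normal likelihood with known variance, the posterior is Normal; its mode equals its mean, the precision-weighted average.
Prior precision 1/σ₀² = 1/1 = 1; data precision n/σ² = 46/5 = 9.2.
θ̂ = (1·3 + 9.2·1.51) / (1 + 9.2) = 16.892/10.2 = 4223/2550 ≈ 1.656.

θ̂_MAP = 1.656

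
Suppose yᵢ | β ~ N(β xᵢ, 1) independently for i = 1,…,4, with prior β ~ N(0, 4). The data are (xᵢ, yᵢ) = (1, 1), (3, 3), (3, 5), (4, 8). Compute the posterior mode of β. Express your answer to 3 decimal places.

β̂_MAP = 1.617

log p(β | y) = −Σ(yᵢ − βxᵢ)²/(2·1) − β²/(2·4) + const.
Setting the derivative to zero: Σxᵢ(yᵢ − βxᵢ)/1 − β/4 = 0, so β = Σxᵢyᵢ / (Σxᵢ² + σ²/τ²).
Σxᵢyᵢ = 1·1 + 3·3 + 3·5 + 4·8 = 57; Σxᵢ² = 35; σ²/τ² = 0.25.
β̂_MAP = 57 / (35 + 0.25) = 57/35.25 ≈ 1.617.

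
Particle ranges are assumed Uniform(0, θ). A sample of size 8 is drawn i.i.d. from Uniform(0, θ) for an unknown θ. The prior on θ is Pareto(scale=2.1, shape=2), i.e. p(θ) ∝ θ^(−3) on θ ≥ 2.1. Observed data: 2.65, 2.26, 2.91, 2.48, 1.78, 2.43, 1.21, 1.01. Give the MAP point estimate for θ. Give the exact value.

θ̂_MAP = 2.91

The Uniform(0, θ) likelihood is θ^(−n) for θ ≥ max(xᵢ), zero otherwise. Here max(xᵢ) = 2.91.
Posterior ∝ θ^(−3) · θ^(−8) = θ^(−11) on θ ≥ max(2.1, 2.91) = 2.91.
This density is strictly decreasing in θ, so the posterior mode lies at the lower boundary of the support.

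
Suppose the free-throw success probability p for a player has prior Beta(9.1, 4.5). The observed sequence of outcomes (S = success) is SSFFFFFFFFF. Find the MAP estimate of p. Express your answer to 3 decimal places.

Prior: Beta(9.1, 4.5).
Data: 2 successes in 11 trials (from the sequence). The binomial likelihood contributes p^2(1−p)^9, so the posterior is Beta(9.1+2, 4.5+9) = Beta(11.1, 13.5).
For Beta(a, b) with a, b > 1 the mode is (a−1)/(a+b−2) = 10.1/22.6 ≈ 0.447.

p̂_MAP = 0.447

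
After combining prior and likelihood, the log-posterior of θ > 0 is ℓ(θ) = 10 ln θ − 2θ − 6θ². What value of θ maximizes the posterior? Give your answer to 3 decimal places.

ℓ'(θ) = 10/θ − 2 − 12θ. Setting this to zero and multiplying by θ: 12θ² + 2θ − 10 = 0.
θ = (−2 + √(2² + 4·12·10)) / (2·12) = (−2 + √484) / 24 = (−2 + 22)/24 = 5/6.
ℓ''(θ) = −10/θ² − 12 < 0, confirming a maximum.

θ̂_MAP = 0.833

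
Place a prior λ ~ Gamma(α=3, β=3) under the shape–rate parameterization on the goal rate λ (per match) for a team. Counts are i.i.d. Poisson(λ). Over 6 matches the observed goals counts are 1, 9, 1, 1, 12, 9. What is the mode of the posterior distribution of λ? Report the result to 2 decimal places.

Σxᵢ = 1+9+1+1+12+9 = 33, with n = 6.
Posterior ∝ λ^2e^(−3λ) · λ^33e^(−6λ) = λ^35e^(−9λ), i.e. Gamma(shape=36, rate=9).
The mode of a Gamma(a, b) with a ≥ 1 (shape–rate) is (a−1)/b = 35/9 ≈ 3.89.

λ̂_MAP = 3.89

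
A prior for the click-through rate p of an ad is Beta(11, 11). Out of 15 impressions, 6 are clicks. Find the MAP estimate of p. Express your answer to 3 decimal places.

Prior: Beta(11, 11).
Data: 6 successes in 15 trials. The binomial likelihood contributes p^6(1−p)^9, so the posterior is Beta(11+6, 11+9) = Beta(17, 20).
For Beta(a, b) with a, b > 1 the mode is (a−1)/(a+b−2) = 16/35 ≈ 0.457.

p̂_MAP = 0.457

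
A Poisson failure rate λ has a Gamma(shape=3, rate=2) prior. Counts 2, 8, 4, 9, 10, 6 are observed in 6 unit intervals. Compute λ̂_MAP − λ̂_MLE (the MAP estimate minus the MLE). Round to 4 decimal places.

MAP − MLE = -1.3750

Σxᵢ = 39. Posterior is Gamma(42, 8); MAP = (42−1)/8 = 41/8 ≈ 5.12500.
MLE = x̄ = 39/6 ≈ 6.50000.
Difference = 41/8 − 39/6 = -11/8 ≈ -1.3750.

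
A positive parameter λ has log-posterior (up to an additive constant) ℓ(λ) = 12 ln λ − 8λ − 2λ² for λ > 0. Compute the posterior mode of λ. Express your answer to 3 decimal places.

λ̂_MAP = 1.000

ℓ'(λ) = 12/λ − 8 − 4λ. Setting this to zero and multiplying by λ: 4λ² + 8λ − 12 = 0.
λ = (−8 + √(8² + 4·4·12)) / (2·4) = (−8 + √256) / 8 = (−8 + 16)/8 = 1.
ℓ''(λ) = −12/λ² − 4 < 0, confirming a maximum.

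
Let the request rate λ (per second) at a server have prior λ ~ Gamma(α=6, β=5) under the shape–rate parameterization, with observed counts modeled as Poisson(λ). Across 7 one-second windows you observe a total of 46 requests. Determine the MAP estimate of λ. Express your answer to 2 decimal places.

Σxᵢ = 46, n = 7.
Posterior ∝ λ^5e^(−5λ) · λ^46e^(−7λ) = λ^51e^(−12λ), i.e. Gamma(shape=52, rate=12).
The mode of a Gamma(a, b) with a ≥ 1 (shape–rate) is (a−1)/b = 51/12 ≈ 4.25.

λ̂_MAP = 4.25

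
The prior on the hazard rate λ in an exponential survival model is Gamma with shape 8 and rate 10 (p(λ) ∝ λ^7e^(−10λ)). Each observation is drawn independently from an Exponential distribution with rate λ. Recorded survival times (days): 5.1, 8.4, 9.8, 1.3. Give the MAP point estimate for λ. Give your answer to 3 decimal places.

λ̂_MAP = 0.318

The Exponential(rate=λ) likelihood is ∝ λ^n e^(−λΣtᵢ). Here n = 4 and Σtᵢ = 5.1 + 8.4 + 9.8 + 1.3 = 24.6.
Posterior ∝ λ^7e^(−10λ) · λ^4e^(−24.6λ) = λ^11e^(−34.6λ), i.e. Gamma(12, 34.6).
Mode = (a−1)/b = 11/34.6 ≈ 0.318.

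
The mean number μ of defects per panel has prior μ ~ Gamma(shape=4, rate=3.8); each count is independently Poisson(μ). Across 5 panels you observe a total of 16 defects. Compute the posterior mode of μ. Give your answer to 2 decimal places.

Σxᵢ = 16, n = 5.
Posterior ∝ μ^3e^(−3.8μ) · μ^16e^(−5μ) = μ^19e^(−8.8μ), i.e. Gamma(shape=20, rate=8.8).
The mode of a Gamma(a, b) with a ≥ 1 (shape–rate) is (a−1)/b = 19/8.8 ≈ 2.16.

μ̂_MAP = 2.16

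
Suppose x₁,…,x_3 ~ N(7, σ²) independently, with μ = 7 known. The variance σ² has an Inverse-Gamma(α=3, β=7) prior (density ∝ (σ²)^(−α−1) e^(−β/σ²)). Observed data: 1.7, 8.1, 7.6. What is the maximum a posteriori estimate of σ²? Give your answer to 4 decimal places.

σ̂²_MAP = 3.9691

Sum of squared deviations about the known mean: SS = (1.7−7)² + (8.1−7)² + (7.6−7)² = 29.66.
The Normal likelihood contributes (σ²)^(−n/2) exp(−SS/(2σ²)), so the posterior is Inverse-Gamma(α + n/2, β + SS/2) = Inverse-Gamma(4.5, 21.83).
The mode of Inverse-Gamma(a, b) is b/(a+1) = 21.83/5.5 ≈ 3.9691.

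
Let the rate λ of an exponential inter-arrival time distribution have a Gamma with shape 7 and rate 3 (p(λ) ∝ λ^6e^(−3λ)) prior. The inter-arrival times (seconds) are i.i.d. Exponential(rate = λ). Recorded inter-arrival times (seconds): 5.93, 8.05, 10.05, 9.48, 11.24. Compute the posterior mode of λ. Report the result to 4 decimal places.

λ̂_MAP = 0.2304

The Exponential(rate=λ) likelihood is ∝ λ^n e^(−λΣtᵢ). Here n = 5 and Σtᵢ = 5.93 + 8.05 + 10.05 + 9.48 + 11.24 = 44.75.
Posterior ∝ λ^6e^(−3λ) · λ^5e^(−44.75λ) = λ^11e^(−47.75λ), i.e. Gamma(12, 47.75).
Mode = (a−1)/b = 11/47.75 ≈ 0.2304.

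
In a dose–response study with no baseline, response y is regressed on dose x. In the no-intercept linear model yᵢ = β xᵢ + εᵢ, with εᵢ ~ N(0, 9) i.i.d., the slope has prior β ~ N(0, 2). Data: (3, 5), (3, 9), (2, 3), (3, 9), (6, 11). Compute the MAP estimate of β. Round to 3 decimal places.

log p(β | y) = −Σ(yᵢ − βxᵢ)²/(2·9) − β²/(2·2) + const.
Setting the derivative to zero: Σxᵢ(yᵢ − βxᵢ)/9 − β/2 = 0, so β = Σxᵢyᵢ / (Σxᵢ² + σ²/τ²).
Σxᵢyᵢ = 3·5 + 3·9 + 2·3 + 3·9 + 6·11 = 141; Σxᵢ² = 67; σ²/τ² = 4.5.
β̂_MAP = 141 / (67 + 4.5) = 141/71.5 ≈ 1.972.

β̂_MAP = 1.972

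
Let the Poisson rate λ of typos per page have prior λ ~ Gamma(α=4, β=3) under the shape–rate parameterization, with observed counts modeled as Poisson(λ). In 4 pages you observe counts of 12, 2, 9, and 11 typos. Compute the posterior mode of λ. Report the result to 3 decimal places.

λ̂_MAP = 5.286

Σxᵢ = 12+2+9+11 = 34, with n = 4.
Posterior ∝ λ^3e^(−3λ) · λ^34e^(−4λ) = λ^37e^(−7λ), i.e. Gamma(shape=38, rate=7).
The mode of a Gamma(a, b) with a ≥ 1 (shape–rate) is (a−1)/b = 37/7 ≈ 5.286.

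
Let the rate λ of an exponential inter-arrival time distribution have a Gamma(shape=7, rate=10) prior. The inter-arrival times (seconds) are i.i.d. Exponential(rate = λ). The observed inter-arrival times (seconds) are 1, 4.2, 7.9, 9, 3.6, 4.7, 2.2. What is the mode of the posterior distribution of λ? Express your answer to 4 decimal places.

The Exponential(rate=λ) likelihood is ∝ λ^n e^(−λΣtᵢ). Here n = 7 and Σtᵢ = 1 + 4.2 + 7.9 + 9 + 3.6 + 4.7 + 2.2 = 32.6.
Posterior ∝ λ^6e^(−10λ) · λ^7e^(−32.6λ) = λ^13e^(−42.6λ), i.e. Gamma(14, 42.6).
Mode = (a−1)/b = 13/42.6 ≈ 0.3052.

λ̂_MAP = 0.3052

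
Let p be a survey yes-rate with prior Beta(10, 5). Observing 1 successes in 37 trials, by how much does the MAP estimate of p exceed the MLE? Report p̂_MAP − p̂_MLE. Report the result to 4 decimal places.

Posterior is Beta(11, 41); MAP = (11−1)/(52−2) = 10/50 ≈ 0.20000.
MLE ignores the prior: p̂_MLE = k/n = 1/37 ≈ 0.02703.
Difference = 10/50 − 1/37 = 32/185 ≈ 0.1730.

MAP − MLE = 0.1730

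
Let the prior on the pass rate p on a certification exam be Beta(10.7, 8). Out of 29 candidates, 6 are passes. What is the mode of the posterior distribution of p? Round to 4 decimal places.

p̂_MAP = 0.3435

Prior: Beta(10.7, 8).
Data: 6 successes in 29 trials. The binomial likelihood contributes p^6(1−p)^23, so the posterior is Beta(10.7+6, 8+23) = Beta(16.7, 31).
For Beta(a, b) with a, b > 1 the mode is (a−1)/(a+b−2) = 15.7/45.7 ≈ 0.3435.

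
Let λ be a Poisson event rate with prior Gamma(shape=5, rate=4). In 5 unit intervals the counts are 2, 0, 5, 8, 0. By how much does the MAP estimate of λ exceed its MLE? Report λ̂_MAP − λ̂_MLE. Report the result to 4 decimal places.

MAP − MLE = -0.8889

Σxᵢ = 15. Posterior is Gamma(20, 9); MAP = (20−1)/9 = 19/9 ≈ 2.11111.
MLE = x̄ = 15/5 ≈ 3.00000.
Difference = 19/9 − 15/5 = -8/9 ≈ -0.8889.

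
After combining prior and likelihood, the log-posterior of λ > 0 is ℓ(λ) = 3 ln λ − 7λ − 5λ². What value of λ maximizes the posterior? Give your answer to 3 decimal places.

λ̂_MAP = 0.300

ℓ'(λ) = 3/λ − 7 − 10λ. Setting this to zero and multiplying by λ: 10λ² + 7λ − 3 = 0.
λ = (−7 + √(7² + 4·10·3)) / (2·10) = (−7 + √169) / 20 = (−7 + 13)/20 = 3/10.
ℓ''(λ) = −3/λ² − 10 < 0, confirming a maximum.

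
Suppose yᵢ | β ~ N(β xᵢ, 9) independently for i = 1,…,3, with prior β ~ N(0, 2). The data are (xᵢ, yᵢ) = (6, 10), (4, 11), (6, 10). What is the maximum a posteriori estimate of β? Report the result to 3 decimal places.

log p(β | y) = −Σ(yᵢ − βxᵢ)²/(2·9) − β²/(2·2) + const.
Setting the derivative to zero: Σxᵢ(yᵢ − βxᵢ)/9 − β/2 = 0, so β = Σxᵢyᵢ / (Σxᵢ² + σ²/τ²).
Σxᵢyᵢ = 6·10 + 4·11 + 6·10 = 164; Σxᵢ² = 88; σ²/τ² = 4.5.
β̂_MAP = 164 / (88 + 4.5) = 164/92.5 ≈ 1.773.

β̂_MAP = 1.773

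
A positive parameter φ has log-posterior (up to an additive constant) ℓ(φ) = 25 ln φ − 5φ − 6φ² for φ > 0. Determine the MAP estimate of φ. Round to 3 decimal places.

ℓ'(φ) = 25/φ − 5 − 12φ. Setting this to zero and multiplying by φ: 12φ² + 5φ − 25 = 0.
φ = (−5 + √(5² + 4·12·25)) / (2·12) = (−5 + √1225) / 24 = (−5 + 35)/24 = 5/4.
ℓ''(φ) = −25/φ² − 12 < 0, confirming a maximum.

φ̂_MAP = 1.250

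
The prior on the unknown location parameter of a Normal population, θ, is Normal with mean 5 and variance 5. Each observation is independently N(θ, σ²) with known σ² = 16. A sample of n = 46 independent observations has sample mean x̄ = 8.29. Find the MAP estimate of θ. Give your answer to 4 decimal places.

n = 46, x̄ = 8.29.
For a Normal prior and Normal likelihood with known variance, the posterior is Normal; its mode equals its mean, the precision-weighted average.
Prior precision 1/σ₀² = 1/5 = 0.2; data precision n/σ² = 46/16 = 2.875.
θ̂ = (0.2·5 + 2.875·8.29) / (0.2 + 2.875) = 24.83375/3.075 = 19867/2460 ≈ 8.0760.

θ̂_MAP = 8.0760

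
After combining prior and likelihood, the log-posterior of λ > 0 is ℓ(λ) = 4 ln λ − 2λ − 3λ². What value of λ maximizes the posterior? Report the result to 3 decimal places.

ℓ'(λ) = 4/λ − 2 − 6λ. Setting this to zero and multiplying by λ: 6λ² + 2λ − 4 = 0.
λ = (−2 + √(2² + 4·6·4)) / (2·6) = (−2 + √100) / 12 = (−2 + 10)/12 = 2/3.
ℓ''(λ) = −4/λ² − 6 < 0, confirming a maximum.

λ̂_MAP = 0.667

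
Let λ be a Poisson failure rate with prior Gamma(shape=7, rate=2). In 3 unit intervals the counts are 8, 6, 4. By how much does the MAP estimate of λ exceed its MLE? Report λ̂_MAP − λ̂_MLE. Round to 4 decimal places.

MAP − MLE = -1.2000

Σxᵢ = 18. Posterior is Gamma(25, 5); MAP = (25−1)/5 = 24/5 ≈ 4.80000.
MLE = x̄ = 18/3 ≈ 6.00000.
Difference = 24/5 − 18/3 = -6/5 ≈ -1.2000.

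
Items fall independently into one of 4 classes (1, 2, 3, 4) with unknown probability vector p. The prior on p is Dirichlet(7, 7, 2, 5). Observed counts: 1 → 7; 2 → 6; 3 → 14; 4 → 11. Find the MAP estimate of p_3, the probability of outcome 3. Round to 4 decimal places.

MAP estimate: 0.2727

The posterior is Dirichlet(αᵢ + nᵢ) = Dirichlet(14, 13, 16, 16).
For a Dirichlet(a₁,…,a_K) with all aᵢ > 1, the mode has j-th component (aⱼ − 1)/(Σaᵢ − K).
Here Σaᵢ = 59 and K = 4, so p_3 = (16 − 1)/(59 − 4) = 15/55 ≈ 0.2727.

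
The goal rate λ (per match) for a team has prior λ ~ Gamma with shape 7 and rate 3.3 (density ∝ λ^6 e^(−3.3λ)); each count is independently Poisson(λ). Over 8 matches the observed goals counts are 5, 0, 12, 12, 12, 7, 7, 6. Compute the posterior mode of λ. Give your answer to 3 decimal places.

Σxᵢ = 5+0+12+12+12+7+7+6 = 61, with n = 8.
Posterior ∝ λ^6e^(−3.3λ) · λ^61e^(−8λ) = λ^67e^(−11.3λ), i.e. Gamma(shape=68, rate=11.3).
The mode of a Gamma(a, b) with a ≥ 1 (shape–rate) is (a−1)/b = 67/11.3 ≈ 5.929.

λ̂_MAP = 5.929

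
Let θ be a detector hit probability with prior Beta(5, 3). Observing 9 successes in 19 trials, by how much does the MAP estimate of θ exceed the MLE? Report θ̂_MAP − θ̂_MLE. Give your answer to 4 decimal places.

MAP − MLE = 0.0463

Posterior is Beta(14, 13); MAP = (14−1)/(27−2) = 13/25 ≈ 0.52000.
MLE ignores the prior: θ̂_MLE = k/n = 9/19 ≈ 0.47368.
Difference = 13/25 − 9/19 = 22/475 ≈ 0.0463.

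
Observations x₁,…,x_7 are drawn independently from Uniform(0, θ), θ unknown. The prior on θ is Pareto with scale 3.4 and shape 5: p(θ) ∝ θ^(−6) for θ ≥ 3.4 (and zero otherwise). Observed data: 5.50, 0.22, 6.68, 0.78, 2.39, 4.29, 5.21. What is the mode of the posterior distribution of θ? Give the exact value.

θ̂_MAP = 6.68

The Uniform(0, θ) likelihood is θ^(−n) for θ ≥ max(xᵢ), zero otherwise. Here max(xᵢ) = 6.68.
Posterior ∝ θ^(−6) · θ^(−7) = θ^(−13) on θ ≥ max(3.4, 6.68) = 6.68.
This density is strictly decreasing in θ, so the posterior mode lies at the lower boundary of the support.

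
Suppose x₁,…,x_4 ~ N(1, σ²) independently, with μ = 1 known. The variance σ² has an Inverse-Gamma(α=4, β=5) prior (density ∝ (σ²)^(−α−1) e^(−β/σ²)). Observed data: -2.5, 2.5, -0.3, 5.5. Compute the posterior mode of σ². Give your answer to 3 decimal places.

σ̂²_MAP = 3.317

Sum of squared deviations about the known mean: SS = (-2.5−1)² + (2.5−1)² + (-0.3−1)² + (5.5−1)² = 36.44.
The Normal likelihood contributes (σ²)^(−n/2) exp(−SS/(2σ²)), so the posterior is Inverse-Gamma(α + n/2, β + SS/2) = Inverse-Gamma(6, 23.22).
The mode of Inverse-Gamma(a, b) is b/(a+1) = 23.22/7 ≈ 3.317.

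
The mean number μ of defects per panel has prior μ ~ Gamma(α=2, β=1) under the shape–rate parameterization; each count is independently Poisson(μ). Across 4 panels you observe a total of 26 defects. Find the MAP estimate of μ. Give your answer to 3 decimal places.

Σxᵢ = 26, n = 4.
Posterior ∝ μe^(−1μ) · μ^26e^(−4μ) = μ^27e^(−5μ), i.e. Gamma(shape=28, rate=5).
The mode of a Gamma(a, b) with a ≥ 1 (shape–rate) is (a−1)/b = 27/5 ≈ 5.400.

μ̂_MAP = 5.400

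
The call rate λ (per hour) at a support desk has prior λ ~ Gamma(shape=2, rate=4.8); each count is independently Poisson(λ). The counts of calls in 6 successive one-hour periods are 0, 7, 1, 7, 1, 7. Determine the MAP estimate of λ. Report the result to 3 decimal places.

Σxᵢ = 0+7+1+7+1+7 = 23, with n = 6.
Posterior ∝ λe^(−4.8λ) · λ^23e^(−6λ) = λ^24e^(−10.8λ), i.e. Gamma(shape=25, rate=10.8).
The mode of a Gamma(a, b) with a ≥ 1 (shape–rate) is (a−1)/b = 24/10.8 ≈ 2.222.

λ̂_MAP = 2.222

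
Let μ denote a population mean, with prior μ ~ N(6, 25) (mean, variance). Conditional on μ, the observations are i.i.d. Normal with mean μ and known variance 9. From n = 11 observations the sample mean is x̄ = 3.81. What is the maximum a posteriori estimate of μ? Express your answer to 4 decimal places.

μ̂_MAP = 3.8794

n = 11, x̄ = 3.81.
For a Normal prior and Normal likelihood with known variance, the posterior is Normal; its mode equals its mean, the precision-weighted average.
Prior precision 1/σ₀² = 1/25 = 0.04; data precision n/σ² = 11/9.
μ̂ = (0.04·6 + (11/9)·3.81) / (0.04 + 11/9) = (1469/300)/(284/225) = 4407/1136 ≈ 3.8794.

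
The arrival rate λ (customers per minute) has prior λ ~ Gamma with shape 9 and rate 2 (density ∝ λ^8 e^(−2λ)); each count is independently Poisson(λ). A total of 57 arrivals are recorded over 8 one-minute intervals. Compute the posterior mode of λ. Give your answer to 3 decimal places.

λ̂_MAP = 6.500

Σxᵢ = 57, n = 8.
Posterior ∝ λ^8e^(−2λ) · λ^57e^(−8λ) = λ^65e^(−10λ), i.e. Gamma(shape=66, rate=10).
The mode of a Gamma(a, b) with a ≥ 1 (shape–rate) is (a−1)/b = 65/10 ≈ 6.500.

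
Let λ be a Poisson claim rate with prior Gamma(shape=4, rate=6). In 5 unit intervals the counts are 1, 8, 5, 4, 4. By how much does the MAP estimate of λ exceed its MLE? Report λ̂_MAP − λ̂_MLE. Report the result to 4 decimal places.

Σxᵢ = 22. Posterior is Gamma(26, 11); MAP = (26−1)/11 = 25/11 ≈ 2.27273.
MLE = x̄ = 22/5 ≈ 4.40000.
Difference = 25/11 − 22/5 = -117/55 ≈ -2.1273.

MAP − MLE = -2.1273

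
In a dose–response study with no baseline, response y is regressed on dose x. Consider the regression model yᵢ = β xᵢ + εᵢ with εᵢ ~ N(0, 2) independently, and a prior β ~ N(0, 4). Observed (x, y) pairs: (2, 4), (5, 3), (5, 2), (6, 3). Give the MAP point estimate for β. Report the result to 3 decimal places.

log p(β | y) = −Σ(yᵢ − βxᵢ)²/(2·2) − β²/(2·4) + const.
Setting the derivative to zero: Σxᵢ(yᵢ − βxᵢ)/2 − β/4 = 0, so β = Σxᵢyᵢ / (Σxᵢ² + σ²/τ²).
Σxᵢyᵢ = 2·4 + 5·3 + 5·2 + 6·3 = 51; Σxᵢ² = 90; σ²/τ² = 0.5.
β̂_MAP = 51 / (90 + 0.5) = 51/90.5 ≈ 0.564.

β̂_MAP = 0.564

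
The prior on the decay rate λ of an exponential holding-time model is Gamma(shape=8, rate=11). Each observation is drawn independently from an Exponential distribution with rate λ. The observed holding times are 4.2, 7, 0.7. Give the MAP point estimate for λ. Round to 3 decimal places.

λ̂_MAP = 0.437

The Exponential(rate=λ) likelihood is ∝ λ^n e^(−λΣtᵢ). Here n = 3 and Σtᵢ = 4.2 + 7 + 0.7 = 11.9.
Posterior ∝ λ^7e^(−11λ) · λ^3e^(−11.9λ) = λ^10e^(−22.9λ), i.e. Gamma(11, 22.9).
Mode = (a−1)/b = 10/22.9 ≈ 0.437.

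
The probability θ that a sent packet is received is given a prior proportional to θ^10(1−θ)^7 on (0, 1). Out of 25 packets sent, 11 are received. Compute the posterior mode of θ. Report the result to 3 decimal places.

The prior density ∝ θ^10(1−θ)^7 is the kernel of Beta(11, 8).
Data: 11 successes in 25 trials. The binomial likelihood contributes θ^11(1−θ)^14, so the posterior is Beta(11+11, 8+14) = Beta(22, 22).
For Beta(a, b) with a, b > 1 the mode is (a−1)/(a+b−2) = 21/42 ≈ 0.500.

θ̂_MAP = 0.500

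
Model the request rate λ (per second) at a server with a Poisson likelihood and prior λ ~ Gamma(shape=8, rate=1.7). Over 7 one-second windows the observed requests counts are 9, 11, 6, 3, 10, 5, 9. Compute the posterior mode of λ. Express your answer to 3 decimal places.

λ̂_MAP = 6.897

Σxᵢ = 9+11+6+3+10+5+9 = 53, with n = 7.
Posterior ∝ λ^7e^(−1.7λ) · λ^53e^(−7λ) = λ^60e^(−8.7λ), i.e. Gamma(shape=61, rate=8.7).
The mode of a Gamma(a, b) with a ≥ 1 (shape–rate) is (a−1)/b = 60/8.7 ≈ 6.897.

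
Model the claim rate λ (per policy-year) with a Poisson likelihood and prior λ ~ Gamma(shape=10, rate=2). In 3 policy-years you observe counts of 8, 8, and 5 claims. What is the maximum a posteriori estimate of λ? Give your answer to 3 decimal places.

Σxᵢ = 8+8+5 = 21, with n = 3.
Posterior ∝ λ^9e^(−2λ) · λ^21e^(−3λ) = λ^30e^(−5λ), i.e. Gamma(shape=31, rate=5).
The mode of a Gamma(a, b) with a ≥ 1 (shape–rate) is (a−1)/b = 30/5 ≈ 6.000.

λ̂_MAP = 6.000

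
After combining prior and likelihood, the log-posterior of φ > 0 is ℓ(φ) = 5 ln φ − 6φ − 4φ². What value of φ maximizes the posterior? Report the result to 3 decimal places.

φ̂_MAP = 0.500

ℓ'(φ) = 5/φ − 6 − 8φ. Setting this to zero and multiplying by φ: 8φ² + 6φ − 5 = 0.
φ = (−6 + √(6² + 4·8·5)) / (2·8) = (−6 + √196) / 16 = (−6 + 14)/16 = 1/2.
ℓ''(φ) = −5/φ² − 8 < 0, confirming a maximum.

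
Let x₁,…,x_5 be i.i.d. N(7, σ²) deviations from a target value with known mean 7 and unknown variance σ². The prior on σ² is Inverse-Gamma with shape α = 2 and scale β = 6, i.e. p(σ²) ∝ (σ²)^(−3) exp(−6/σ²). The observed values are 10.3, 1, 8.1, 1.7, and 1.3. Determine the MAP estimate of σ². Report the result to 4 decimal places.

Sum of squared deviations about the known mean: SS = (10.3−7)² + (1−7)² + (8.1−7)² + (1.7−7)² + (1.3−7)² = 108.68.
The Normal likelihood contributes (σ²)^(−n/2) exp(−SS/(2σ²)), so the posterior is Inverse-Gamma(α + n/2, β + SS/2) = Inverse-Gamma(4.5, 60.34).
The mode of Inverse-Gamma(a, b) is b/(a+1) = 60.34/5.5 ≈ 10.9709.

σ̂²_MAP = 10.9709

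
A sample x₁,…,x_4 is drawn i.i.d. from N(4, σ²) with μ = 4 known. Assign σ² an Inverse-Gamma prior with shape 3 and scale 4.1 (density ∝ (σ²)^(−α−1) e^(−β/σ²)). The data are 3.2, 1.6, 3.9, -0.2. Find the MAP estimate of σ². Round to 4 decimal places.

Sum of squared deviations about the known mean: SS = (3.2−4)² + (1.6−4)² + (3.9−4)² + (-0.2−4)² = 24.05.
The Normal likelihood contributes (σ²)^(−n/2) exp(−SS/(2σ²)), so the posterior is Inverse-Gamma(α + n/2, β + SS/2) = Inverse-Gamma(5, 16.125).
The mode of Inverse-Gamma(a, b) is b/(a+1) = 16.125/6 ≈ 2.6875.

σ̂²_MAP = 2.6875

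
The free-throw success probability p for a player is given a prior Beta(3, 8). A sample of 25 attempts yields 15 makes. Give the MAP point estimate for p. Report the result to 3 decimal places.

p̂_MAP = 0.500

Prior: Beta(3, 8).
Data: 15 successes in 25 trials. The binomial likelihood contributes p^15(1−p)^10, so the posterior is Beta(3+15, 8+10) = Beta(18, 18).
For Beta(a, b) with a, b > 1 the mode is (a−1)/(a+b−2) = 17/34 ≈ 0.500.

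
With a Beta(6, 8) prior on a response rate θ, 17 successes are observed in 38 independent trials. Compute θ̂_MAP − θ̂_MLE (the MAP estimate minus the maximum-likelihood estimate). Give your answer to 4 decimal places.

Posterior is Beta(23, 29); MAP = (23−1)/(52−2) = 22/50 ≈ 0.44000.
MLE ignores the prior: θ̂_MLE = k/n = 17/38 ≈ 0.44737.
Difference = 22/50 − 17/38 = -7/950 ≈ -0.0074.

MAP − MLE = -0.0074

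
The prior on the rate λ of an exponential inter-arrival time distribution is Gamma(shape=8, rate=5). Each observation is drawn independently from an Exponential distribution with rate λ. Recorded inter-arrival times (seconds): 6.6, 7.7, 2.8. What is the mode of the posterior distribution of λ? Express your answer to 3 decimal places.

The Exponential(rate=λ) likelihood is ∝ λ^n e^(−λΣtᵢ). Here n = 3 and Σtᵢ = 6.6 + 7.7 + 2.8 = 17.1.
Posterior ∝ λ^7e^(−5λ) · λ^3e^(−17.1λ) = λ^10e^(−22.1λ), i.e. Gamma(11, 22.1).
Mode = (a−1)/b = 10/22.1 ≈ 0.452.

λ̂_MAP = 0.452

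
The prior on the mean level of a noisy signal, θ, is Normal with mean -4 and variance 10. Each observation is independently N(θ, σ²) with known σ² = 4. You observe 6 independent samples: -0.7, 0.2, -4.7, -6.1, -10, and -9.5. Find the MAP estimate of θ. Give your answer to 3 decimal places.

θ̂_MAP = -5.063

n = 6; x̄ = ((-0.7) + 0.2 + (-4.7) + (-6.1) + (-10) + (-9.5))/6 = -30.8/6 = -77/15 ≈ -5.1333.
For a Normal prior and Normal likelihood with known variance, the posterior is Normal; its mode equals its mean, the precision-weighted average.
Prior precision 1/σ₀² = 1/10 = 0.1; data precision n/σ² = 6/4 = 1.5.
θ̂ = (0.1·(-4) + 1.5·(-77/15)) / (0.1 + 1.5) = (-8.1)/1.6 = -5.0625 ≈ -5.063.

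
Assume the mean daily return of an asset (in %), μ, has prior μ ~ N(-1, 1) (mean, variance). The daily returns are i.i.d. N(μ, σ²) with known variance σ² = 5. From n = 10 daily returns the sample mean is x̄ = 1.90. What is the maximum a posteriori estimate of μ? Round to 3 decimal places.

μ̂_MAP = 0.933

n = 10, x̄ = 1.90.
For a Normal prior and Normal likelihood with known variance, the posterior is Normal; its mode equals its mean, the precision-weighted average.
Prior precision 1/σ₀² = 1/1 = 1; data precision n/σ² = 10/5 = 2.
μ̂ = (1·(-1) + 2·1.9) / (1 + 2) = 2.8/3 = 14/15 ≈ 0.933.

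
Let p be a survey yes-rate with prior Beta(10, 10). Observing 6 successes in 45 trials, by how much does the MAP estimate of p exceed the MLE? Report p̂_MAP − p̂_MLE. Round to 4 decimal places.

Posterior is Beta(16, 49); MAP = (16−1)/(65−2) = 15/63 ≈ 0.23810.
MLE ignores the prior: p̂_MLE = k/n = 6/45 ≈ 0.13333.
Difference = 15/63 − 6/45 = 11/105 ≈ 0.1048.

MAP − MLE = 0.1048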